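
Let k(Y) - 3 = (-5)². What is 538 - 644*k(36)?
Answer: -17494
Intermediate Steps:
k(Y) = 28 (k(Y) = 3 + (-5)² = 3 + 25 = 28)
538 - 644*k(36) = 538 - 644*28 = 538 - 18032 = -17494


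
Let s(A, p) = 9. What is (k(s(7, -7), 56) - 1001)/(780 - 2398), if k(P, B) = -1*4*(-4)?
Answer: 985/1618 ≈ 0.60878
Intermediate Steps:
k(P, B) = 16 (k(P, B) = -4*(-4) = 16)
(k(s(7, -7), 56) - 1001)/(780 - 2398) = (16 - 1001)/(780 - 2398) = -985/(-1618) = -985*(-1/1618) = 985/1618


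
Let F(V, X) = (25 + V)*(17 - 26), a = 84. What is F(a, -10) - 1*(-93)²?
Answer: -9630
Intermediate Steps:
F(V, X) = -225 - 9*V (F(V, X) = (25 + V)*(-9) = -225 - 9*V)
F(a, -10) - 1*(-93)² = (-225 - 9*84) - 1*(-93)² = (-225 - 756) - 1*8649 = -981 - 8649 = -9630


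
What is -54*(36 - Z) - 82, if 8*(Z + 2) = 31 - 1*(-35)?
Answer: -3377/2 ≈ -1688.5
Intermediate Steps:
Z = 25/4 (Z = -2 + (31 - 1*(-35))/8 = -2 + (31 + 35)/8 = -2 + (⅛)*66 = -2 + 33/4 = 25/4 ≈ 6.2500)
-54*(36 - Z) - 82 = -54*(36 - 1*25/4) - 82 = -54*(36 - 25/4) - 82 = -54*119/4 - 82 = -3213/2 - 82 = -3377/2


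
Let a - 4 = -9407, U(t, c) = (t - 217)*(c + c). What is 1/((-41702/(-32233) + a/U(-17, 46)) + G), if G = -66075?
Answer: -693912024/45849036138245 ≈ -1.5135e-5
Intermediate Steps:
U(t, c) = 2*c*(-217 + t) (U(t, c) = (-217 + t)*(2*c) = 2*c*(-217 + t))
a = -9403 (a = 4 - 9407 = -9403)
1/((-41702/(-32233) + a/U(-17, 46)) + G) = 1/((-41702/(-32233) - 9403*1/(92*(-217 - 17))) - 66075) = 1/((-41702*(-1/32233) - 9403/(2*46*(-234))) - 66075) = 1/((41702/32233 - 9403/(-21528)) - 66075) = 1/((41702/32233 - 9403*(-1/21528)) - 66075) = 1/((41702/32233 + 9403/21528) - 66075) = 1/(1200847555/693912024 - 66075) = 1/(-45849036138245/693912024) = -693912024/45849036138245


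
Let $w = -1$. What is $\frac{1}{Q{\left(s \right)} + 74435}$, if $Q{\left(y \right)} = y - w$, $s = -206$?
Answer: $\frac{1}{74230} \approx 1.3472 \cdot 10^{-5}$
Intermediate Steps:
$Q{\left(y \right)} = 1 + y$ ($Q{\left(y \right)} = y - -1 = y + 1 = 1 + y$)
$\frac{1}{Q{\left(s \right)} + 74435} = \frac{1}{\left(1 - 206\right) + 74435} = \frac{1}{-205 + 74435} = \frac{1}{74230}$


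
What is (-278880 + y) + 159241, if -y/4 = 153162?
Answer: -732287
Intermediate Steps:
y = -612648 (y = -4*153162 = -612648)
(-278880 + y) + 159241 = (-278880 - 612648) + 159241 = -891528 + 159241 = -732287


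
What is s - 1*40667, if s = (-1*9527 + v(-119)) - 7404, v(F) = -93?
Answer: -57691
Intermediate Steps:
s = -17024 (s = (-1*9527 - 93) - 7404 = (-9527 - 93) - 7404 = -9620 - 7404 = -17024)
s - 1*40667 = -17024 - 1*40667 = -17024 - 40667 = -57691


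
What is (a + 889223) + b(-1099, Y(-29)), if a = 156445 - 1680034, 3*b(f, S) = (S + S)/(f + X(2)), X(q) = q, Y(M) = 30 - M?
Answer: -2087698624/3291 ≈ -6.3437e+5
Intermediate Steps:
b(f, S) = 2*S/(3*(2 + f)) (b(f, S) = ((S + S)/(f + 2))/3 = ((2*S)/(2 + f))/3 = (2*S/(2 + f))/3 = 2*S/(3*(2 + f)))
a = -1523589
(a + 889223) + b(-1099, Y(-29)) = (-1523589 + 889223) + 2*(30 - 1*(-29))/(3*(2 - 1099)) = -634366 + (⅔)*(30 + 29)/(-1097) = -634366 + (⅔)*59*(-1/1097) = -634366 - 118/3291 = -2087698624/3291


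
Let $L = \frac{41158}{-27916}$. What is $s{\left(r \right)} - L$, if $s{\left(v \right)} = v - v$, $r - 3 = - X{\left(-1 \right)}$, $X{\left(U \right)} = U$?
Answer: $\frac{20579}{13958} \approx 1.4744$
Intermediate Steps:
$r = 4$ ($r = 3 - -1 = 3 + 1 = 4$)
$s{\left(v \right)} = 0$
$L = - \frac{20579}{13958}$ ($L = 41158 \left(- \frac{1}{27916}\right) = - \frac{20579}{13958} \approx -1.4744$)
$s{\left(r \right)} - L = 0 - - \frac{20579}{13958} = 0 + \frac{20579}{13958} = \frac{20579}{13958}$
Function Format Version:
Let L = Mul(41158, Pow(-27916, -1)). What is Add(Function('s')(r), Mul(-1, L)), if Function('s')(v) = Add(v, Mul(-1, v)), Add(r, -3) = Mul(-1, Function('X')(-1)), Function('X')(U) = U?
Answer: Rational(20579, 13958) ≈ 1.4744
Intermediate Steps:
r = 4 (r = Add(3, Mul(-1, -1)) = Add(3, 1) = 4)
Function('s')(v) = 0
L = Rational(-20579, 13958) (L = Mul(41158, Rational(-1, 27916)) = Rational(-20579, 13958) ≈ -1.4744)
Add(Function('s')(r), Mul(-1, L)) = Add(0, Mul(-1, Rational(-20579, 13958))) = Add(0, Rational(20579, 13958)) = Rational(20579, 13958)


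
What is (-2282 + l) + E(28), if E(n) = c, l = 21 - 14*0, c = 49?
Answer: -2212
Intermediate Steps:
l = 21 (l = 21 + 0 = 21)
E(n) = 49
(-2282 + l) + E(28) = (-2282 + 21) + 49 = -2261 + 49 = -2212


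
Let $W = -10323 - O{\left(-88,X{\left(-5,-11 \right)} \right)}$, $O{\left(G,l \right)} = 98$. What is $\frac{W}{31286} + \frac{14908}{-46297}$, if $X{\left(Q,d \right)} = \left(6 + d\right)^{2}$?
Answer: $- \frac{948872725}{1448447942} \approx -0.6551$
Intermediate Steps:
$W = -10421$ ($W = -10323 - 98 = -10421$)
$\frac{W}{31286} + \frac{14908}{-46297} = - \frac{10421}{31286} + \frac{14908}{-46297} = \left(-10421\right) \frac{1}{31286} + 14908 \left(- \frac{1}{46297}\right) = - \frac{10421}{31286} - \frac{14908}{46297} = - \frac{948872725}{1448447942}$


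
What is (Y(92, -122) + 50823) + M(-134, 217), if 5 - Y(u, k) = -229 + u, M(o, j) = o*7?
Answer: 50027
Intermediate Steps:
M(o, j) = 7*o
Y(u, k) = 234 - u (Y(u, k) = 5 - (-229 + u) = 5 + (229 - u) = 234 - u)
(Y(92, -122) + 50823) + M(-134, 217) = ((234 - 1*92) + 50823) + 7*(-134) = ((234 - 92) + 50823) - 938 = (142 + 50823) - 938 = 50965 - 938 = 50027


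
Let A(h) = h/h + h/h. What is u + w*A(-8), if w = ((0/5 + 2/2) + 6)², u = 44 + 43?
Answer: 185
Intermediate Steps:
u = 87
A(h) = 2 (A(h) = 1 + 1 = 2)
w = 49 (w = ((0*(⅕) + 2*(½)) + 6)² = ((0 + 1) + 6)² = (1 + 6)² = 7² = 49)
u + w*A(-8) = 87 + 49*2 = 87 + 98 = 185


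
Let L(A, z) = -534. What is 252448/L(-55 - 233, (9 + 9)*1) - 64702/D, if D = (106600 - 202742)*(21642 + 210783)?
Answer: -470096131833161/994388293575 ≈ -472.75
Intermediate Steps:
D = -22345804350 (D = -96142*232425 = -22345804350)
252448/L(-55 - 233, (9 + 9)*1) - 64702/D = 252448/(-534) - 64702/(-22345804350) = 252448*(-1/534) - 64702*(-1/22345804350) = -126224/267 + 32351/11172902175 = -470096131833161/994388293575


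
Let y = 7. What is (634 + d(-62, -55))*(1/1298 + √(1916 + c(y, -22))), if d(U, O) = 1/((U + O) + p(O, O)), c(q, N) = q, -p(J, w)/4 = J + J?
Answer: 204783/419254 + 204783*√1923/323 ≈ 27803.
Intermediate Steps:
p(J, w) = -8*J (p(J, w) = -4*(J + J) = -8*J)
d(U, O) = 1/(U - 7*O) (d(U, O) = 1/((U + O) - 8*O) = 1/((O + U) - 8*O) = 1/(U - 7*O))
(634 + d(-62, -55))*(1/1298 + √(1916 + c(y, -22))) = (634 + 1/(-62 - 7*(-55)))*(1/1298 + √(1916 + 7)) = (634 + 1/(-62 + 385))*(1/1298 + √1923) = (634 + 1/323)*(1/1298 + √1923) = 204783*(1/1298 + √1923)/323 = 204783/419254 + 204783*√1923/323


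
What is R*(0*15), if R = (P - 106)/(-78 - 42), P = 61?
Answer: 0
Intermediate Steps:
R = 3/8 (R = (61 - 106)/(-78 - 42) = -45/(-120) = -45*(-1/120) = 3/8 ≈ 0.37500)
R*(0*15) = 3*(0*15)/8 = (3/8)*0 = 0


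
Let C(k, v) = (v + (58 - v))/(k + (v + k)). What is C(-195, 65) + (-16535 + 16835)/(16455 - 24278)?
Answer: -551234/2542475 ≈ -0.21681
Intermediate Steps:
C(k, v) = 58/(v + 2*k) (C(k, v) = 58/(k + (k + v)) = 58/(v + 2*k))
C(-195, 65) + (-16535 + 16835)/(16455 - 24278) = 58/(65 + 2*(-195)) + (-16535 + 16835)/(16455 - 24278) = 58/(65 - 390) + 300/(-7823) = 58/(-325) + 300*(-1/7823) = 58*(-1/325) - 300/7823 = -58/325 - 300/7823 = -551234/2542475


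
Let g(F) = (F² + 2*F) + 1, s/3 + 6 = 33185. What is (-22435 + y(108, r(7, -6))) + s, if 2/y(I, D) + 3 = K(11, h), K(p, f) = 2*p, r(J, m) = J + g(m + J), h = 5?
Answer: 1464940/19 ≈ 77102.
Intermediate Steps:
s = 99537 (s = -18 + 3*33185 = -18 + 99555 = 99537)
g(F) = 1 + F² + 2*F
r(J, m) = 1 + (J + m)² + 2*m + 3*J (r(J, m) = J + (1 + (m + J)² + 2*(m + J)) = J + (1 + (J + m)² + 2*(J + m)) = J + (1 + (J + m)² + (2*J + 2*m)) = J + (1 + (J + m)² + 2*J + 2*m) = 1 + (J + m)² + 2*m + 3*J)
y(I, D) = 2/19 (y(I, D) = 2/(-3 + 2*11) = 2/(-3 + 22) = 2/19)
(-22435 + y(108, r(7, -6))) + s = (-22435 + 2/19) + 99537 = -426263/19 + 99537 = 1464940/19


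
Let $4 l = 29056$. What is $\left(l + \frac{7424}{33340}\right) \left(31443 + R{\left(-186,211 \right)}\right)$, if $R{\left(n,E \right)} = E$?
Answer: $\frac{1916564107584}{8335} \approx 2.2994 \cdot 10^{8}$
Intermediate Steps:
$l = 7264$ ($l = \frac{1}{4} \cdot 29056 = 7264$)
$\left(l + \frac{7424}{33340}\right) \left(31443 + R{\left(-186,211 \right)}\right) = \left(7264 + \frac{7424}{33340}\right) \left(31443 + 211\right) = \left(7264 + 7424 \cdot \frac{1}{33340}\right) 31654 = \left(7264 + \frac{1856}{8335}\right) 31654 = \frac{60547296}{8335} \cdot 31654 = \frac{1916564107584}{8335}$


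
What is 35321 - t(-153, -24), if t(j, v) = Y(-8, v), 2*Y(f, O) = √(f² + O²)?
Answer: 35321 - 4*√10 ≈ 35308.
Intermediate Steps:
Y(f, O) = √(O² + f²)/2 (Y(f, O) = √(f² + O²)/2 = √(O² + f²)/2)
t(j, v) = √(64 + v²)/2 (t(j, v) = √(v² + (-8)²)/2 = √(v² + 64)/2 = √(64 + v²)/2)
35321 - t(-153, -24) = 35321 - √(64 + (-24)²)/2 = 35321 - √(64 + 576)/2 = 35321 - √640/2 = 35321 - 8*√10/2 = 35321 - 4*√10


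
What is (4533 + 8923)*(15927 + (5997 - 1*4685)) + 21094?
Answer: 231989078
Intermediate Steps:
(4533 + 8923)*(15927 + (5997 - 1*4685)) + 21094 = 13456*(15927 + (5997 - 4685)) + 21094 = 13456*(15927 + 1312) + 21094 = 13456*17239 + 21094 = 231967984 + 21094 = 231989078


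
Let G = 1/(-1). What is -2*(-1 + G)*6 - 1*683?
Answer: -659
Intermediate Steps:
G = -1
-2*(-1 + G)*6 - 1*683 = -2*(-1 - 1)*6 - 1*683 = -2*(-2)*6 - 683 = 4*6 - 683 = 24 - 683 = -659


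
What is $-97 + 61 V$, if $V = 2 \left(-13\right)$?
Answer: $-1683$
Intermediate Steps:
$V = -26$
$-97 + 61 V = -97 + 61 \left(-26\right) = -97 - 1586 = -1683$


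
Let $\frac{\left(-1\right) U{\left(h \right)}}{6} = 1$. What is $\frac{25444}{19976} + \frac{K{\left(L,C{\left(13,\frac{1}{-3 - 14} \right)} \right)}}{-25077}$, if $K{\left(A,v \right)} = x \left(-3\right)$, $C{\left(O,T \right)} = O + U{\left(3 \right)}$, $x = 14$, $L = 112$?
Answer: $\frac{53241515}{41744846} \approx 1.2754$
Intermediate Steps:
$U{\left(h \right)} = -6$ ($U{\left(h \right)} = \left(-6\right) 1 = -6$)
$C{\left(O,T \right)} = -6 + O$ ($C{\left(O,T \right)} = O - 6 = -6 + O$)
$K{\left(A,v \right)} = -42$ ($K{\left(A,v \right)} = 14 \left(-3\right) = -42$)
$\frac{25444}{19976} + \frac{K{\left(L,C{\left(13,\frac{1}{-3 - 14} \right)} \right)}}{-25077} = \frac{25444}{19976} - \frac{42}{-25077} = 25444 \cdot \frac{1}{19976} - - \frac{14}{8359} = \frac{6361}{4994} + \frac{14}{8359} = \frac{53241515}{41744846}$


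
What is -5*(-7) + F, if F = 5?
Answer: 40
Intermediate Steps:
-5*(-7) + F = -5*(-7) + 5 = 35 + 5 = 40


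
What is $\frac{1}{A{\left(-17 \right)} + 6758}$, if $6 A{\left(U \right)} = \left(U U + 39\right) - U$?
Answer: $\frac{2}{13631} \approx 0.00014672$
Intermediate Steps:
$A{\left(U \right)} = \frac{13}{2} - \frac{U}{6} + \frac{U^{2}}{6}$ ($A{\left(U \right)} = \frac{\left(U U + 39\right) - U}{6} = \frac{\left(U^{2} + 39\right) - U}{6} = \frac{\left(39 + U^{2}\right) - U}{6} = \frac{39 + U^{2} - U}{6} = \frac{13}{2} - \frac{U}{6} + \frac{U^{2}}{6}$)
$\frac{1}{A{\left(-17 \right)} + 6758} = \frac{1}{\left(\frac{13}{2} - - \frac{17}{6} + \frac{\left(-17\right)^{2}}{6}\right) + 6758} = \frac{1}{\left(\frac{13}{2} + \frac{17}{6} + \frac{1}{6} \cdot 289\right) + 6758} = \frac{1}{\left(\frac{13}{2} + \frac{17}{6} + \frac{289}{6}\right) + 6758} = \frac{1}{\frac{115}{2} + 6758} = \frac{1}{\frac{13631}{2}} = \frac{2}{13631}$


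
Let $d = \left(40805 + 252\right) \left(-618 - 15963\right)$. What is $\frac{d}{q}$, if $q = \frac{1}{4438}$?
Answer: $-3021240027246$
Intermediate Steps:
$q = \frac{1}{4438} \approx 0.00022533$
$d = -680766117$ ($d = 41057 \left(-16581\right) = -680766117$)
$\frac{d}{q} = - 680766117 \frac{1}{\frac{1}{4438}} = \left(-680766117\right) 4438 = -3021240027246$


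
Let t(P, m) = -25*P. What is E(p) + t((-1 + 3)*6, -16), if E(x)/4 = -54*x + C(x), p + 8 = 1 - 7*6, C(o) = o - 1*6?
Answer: 10064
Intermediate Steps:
C(o) = -6 + o (C(o) = o - 6 = -6 + o)
p = -49 (p = -8 + (1 - 7*6) = -8 + (1 - 42) = -8 - 41 = -49)
E(x) = -24 - 212*x (E(x) = 4*(-54*x + (-6 + x)) = 4*(-6 - 53*x) = -24 - 212*x)
E(p) + t((-1 + 3)*6, -16) = (-24 - 212*(-49)) - 25*(-1 + 3)*6 = (-24 + 10388) - 50*6 = 10364 - 25*12 = 10364 - 300 = 10064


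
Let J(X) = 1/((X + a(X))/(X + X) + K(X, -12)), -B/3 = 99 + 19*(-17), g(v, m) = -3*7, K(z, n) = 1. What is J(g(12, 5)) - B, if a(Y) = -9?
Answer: -8057/12 ≈ -671.42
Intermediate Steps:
g(v, m) = -21
B = 672 (B = -3*(99 + 19*(-17)) = -3*(99 - 323) = -3*(-224) = 672)
J(X) = 1/(1 + (-9 + X)/(2*X)) (J(X) = 1/((X - 9)/(X + X) + 1) = 1/((-9 + X)/((2*X)) + 1) = 1/((-9 + X)*(1/(2*X)) + 1) = 1/((-9 + X)/(2*X) + 1) = 1/(1 + (-9 + X)/(2*X)))
J(g(12, 5)) - B = (⅔)*(-21)/(-3 - 21) - 1*672 = (⅔)*(-21)/(-24) - 672 = (⅔)*(-21)*(-1/24) - 672 = 7/12 - 672 = -8057/12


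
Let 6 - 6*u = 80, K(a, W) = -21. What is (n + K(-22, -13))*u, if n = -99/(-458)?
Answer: 117401/458 ≈ 256.33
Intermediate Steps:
u = -37/3 (u = 1 - ⅙*80 = 1 - 40/3 = -37/3 ≈ -12.333)
n = 99/458 (n = -99*(-1/458) = 99/458 ≈ 0.21616)
(n + K(-22, -13))*u = (99/458 - 21)*(-37/3) = -9519/458*(-37/3) = 117401/458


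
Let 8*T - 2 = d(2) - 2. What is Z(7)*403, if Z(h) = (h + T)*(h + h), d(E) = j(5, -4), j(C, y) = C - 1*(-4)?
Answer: 183365/4 ≈ 45841.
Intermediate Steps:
j(C, y) = 4 + C (j(C, y) = C + 4 = 4 + C)
d(E) = 9 (d(E) = 4 + 5 = 9)
T = 9/8 (T = ¼ + (9 - 2)/8 = ¼ + (⅛)*7 = ¼ + 7/8 = 9/8 ≈ 1.1250)
Z(h) = 2*h*(9/8 + h) (Z(h) = (h + 9/8)*(h + h) = (9/8 + h)*(2*h) = 2*h*(9/8 + h))
Z(7)*403 = ((¼)*7*(9 + 8*7))*403 = ((¼)*7*(9 + 56))*403 = ((¼)*7*65)*403 = (455/4)*403 = 183365/4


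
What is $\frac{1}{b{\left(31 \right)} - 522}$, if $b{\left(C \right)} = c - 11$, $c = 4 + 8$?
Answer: $- \frac{1}{521} \approx -0.0019194$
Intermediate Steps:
$c = 12$
$b{\left(C \right)} = 1$ ($b{\left(C \right)} = 12 - 11 = 1$)
$\frac{1}{b{\left(31 \right)} - 522} = \frac{1}{1 - 522} = \frac{1}{-521} = - \frac{1}{521}$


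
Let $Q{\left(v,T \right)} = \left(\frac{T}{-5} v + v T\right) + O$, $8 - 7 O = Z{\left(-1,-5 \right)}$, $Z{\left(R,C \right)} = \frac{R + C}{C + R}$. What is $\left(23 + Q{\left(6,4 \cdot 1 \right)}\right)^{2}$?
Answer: $\frac{46656}{25} \approx 1866.2$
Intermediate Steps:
$Z{\left(R,C \right)} = 1$ ($Z{\left(R,C \right)} = \frac{C + R}{C + R} = 1$)
$O = 1$ ($O = \frac{8}{7} - \frac{1}{7} = 1$)
$Q{\left(v,T \right)} = 1 + \frac{4 T v}{5}$ ($Q{\left(v,T \right)} = \left(\frac{T}{-5} v + v T\right) + 1 = \left(T \left(- \frac{1}{5}\right) v + T v\right) + 1 = \left(- \frac{T}{5} v + T v\right) + 1 = \left(- \frac{T v}{5} + T v\right) + 1 = \frac{4 T v}{5} + 1 = 1 + \frac{4 T v}{5}$)
$\left(23 + Q{\left(6,4 \cdot 1 \right)}\right)^{2} = \left(23 + \left(1 + \frac{4}{5} \cdot 4 \cdot 1 \cdot 6\right)\right)^{2} = \left(23 + \left(1 + \frac{4}{5} \cdot 4 \cdot 6\right)\right)^{2} = \left(23 + \left(1 + \frac{96}{5}\right)\right)^{2} = \left(23 + \frac{101}{5}\right)^{2} = \left(\frac{216}{5}\right)^{2} = \frac{46656}{25}$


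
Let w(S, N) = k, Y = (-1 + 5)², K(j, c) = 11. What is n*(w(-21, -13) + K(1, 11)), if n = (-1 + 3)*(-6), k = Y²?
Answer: -3204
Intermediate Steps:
Y = 16 (Y = 4² = 16)
k = 256 (k = 16² = 256)
n = -12 (n = 2*(-6) = -12)
w(S, N) = 256
n*(w(-21, -13) + K(1, 11)) = -12*(256 + 11) = -12*267 = -3204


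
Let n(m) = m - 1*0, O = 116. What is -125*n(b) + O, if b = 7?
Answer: -759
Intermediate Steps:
n(m) = m (n(m) = m + 0 = m)
-125*n(b) + O = -125*7 + 116 = -875 + 116 = -759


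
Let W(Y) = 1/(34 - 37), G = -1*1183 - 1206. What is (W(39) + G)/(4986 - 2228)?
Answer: -512/591 ≈ -0.86633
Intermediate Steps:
G = -2389 (G = -1183 - 1206 = -2389)
W(Y) = -1/3 (W(Y) = 1/(-3) = -1/3)
(W(39) + G)/(4986 - 2228) = (-1/3 - 2389)/(4986 - 2228) = -7168/3/2758 = -7168/3*1/2758 = -512/591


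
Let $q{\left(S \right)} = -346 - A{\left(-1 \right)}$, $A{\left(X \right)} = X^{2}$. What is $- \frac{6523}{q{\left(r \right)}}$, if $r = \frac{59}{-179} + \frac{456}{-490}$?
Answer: $\frac{6523}{347} \approx 18.798$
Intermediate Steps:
$r = - \frac{55267}{43855}$ ($r = 59 \left(- \frac{1}{179}\right) + 456 \left(- \frac{1}{490}\right) = - \frac{59}{179} - \frac{228}{245} = - \frac{55267}{43855} \approx -1.2602$)
$q{\left(S \right)} = -347$ ($q{\left(S \right)} = -346 - \left(-1\right)^{2} = -346 - 1 = -347$)
$- \frac{6523}{q{\left(r \right)}} = - \frac{6523}{-347} = \left(-6523\right) \left(- \frac{1}{347}\right) = \frac{6523}{347}$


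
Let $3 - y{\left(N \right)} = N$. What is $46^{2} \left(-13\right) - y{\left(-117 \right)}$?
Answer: $-27628$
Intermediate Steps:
$y{\left(N \right)} = 3 - N$
$46^{2} \left(-13\right) - y{\left(-117 \right)} = 46^{2} \left(-13\right) - \left(3 - -117\right) = 2116 \left(-13\right) - \left(3 + 117\right) = -27508 - 120 = -27628$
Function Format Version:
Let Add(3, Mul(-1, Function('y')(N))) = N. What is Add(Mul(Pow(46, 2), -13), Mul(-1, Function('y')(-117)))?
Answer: -27628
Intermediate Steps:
Function('y')(N) = Add(3, Mul(-1, N))
Add(Mul(Pow(46, 2), -13), Mul(-1, Function('y')(-117))) = Add(Mul(Pow(46, 2), -13), Mul(-1, Add(3, Mul(-1, -117)))) = Add(Mul(2116, -13), Mul(-1, Add(3, 117))) = Add(-27508, Mul(-1, 120)) = Add(-27508, -120) = -27628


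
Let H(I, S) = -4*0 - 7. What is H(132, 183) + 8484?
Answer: 8477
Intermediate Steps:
H(I, S) = -7 (H(I, S) = 0 - 7 = -7)
H(132, 183) + 8484 = -7 + 8484 = 8477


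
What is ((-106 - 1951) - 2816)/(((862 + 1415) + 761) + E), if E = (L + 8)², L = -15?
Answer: -4873/3087 ≈ -1.5786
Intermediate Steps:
E = 49 (E = (-15 + 8)² = (-7)² = 49)
((-106 - 1951) - 2816)/(((862 + 1415) + 761) + E) = ((-106 - 1951) - 2816)/(((862 + 1415) + 761) + 49) = (-2057 - 2816)/((2277 + 761) + 49) = -4873/(3038 + 49) = -4873/3087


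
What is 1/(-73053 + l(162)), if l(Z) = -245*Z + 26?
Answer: -1/112717 ≈ -8.8718e-6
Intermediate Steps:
l(Z) = 26 - 245*Z
1/(-73053 + l(162)) = 1/(-73053 + (26 - 245*162)) = 1/(-73053 + (26 - 39690)) = 1/(-73053 - 39664) = 1/(-112717) = -1/112717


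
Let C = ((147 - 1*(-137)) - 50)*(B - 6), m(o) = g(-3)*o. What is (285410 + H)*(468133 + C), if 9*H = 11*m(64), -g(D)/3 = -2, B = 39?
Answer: 408111330490/3 ≈ 1.3604e+11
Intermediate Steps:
g(D) = 6 (g(D) = -3*(-2) = 6)
m(o) = 6*o
C = 7722 (C = ((147 - 1*(-137)) - 50)*(39 - 6) = ((147 + 137) - 50)*33 = (284 - 50)*33 = 234*33 = 7722)
H = 1408/3 (H = (11*(6*64))/9 = (11*384)/9 = (⅑)*4224 = 1408/3 ≈ 469.33)
(285410 + H)*(468133 + C) = (285410 + 1408/3)*(468133 + 7722) = (857638/3)*475855 = 408111330490/3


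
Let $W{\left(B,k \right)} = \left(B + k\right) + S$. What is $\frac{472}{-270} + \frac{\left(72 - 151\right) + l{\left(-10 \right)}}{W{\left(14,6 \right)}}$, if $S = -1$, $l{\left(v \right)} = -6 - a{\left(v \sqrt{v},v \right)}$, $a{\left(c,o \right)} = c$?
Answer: $- \frac{15959}{2565} + \frac{10 i \sqrt{10}}{19} \approx -6.2218 + 1.6644 i$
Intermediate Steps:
$l{\left(v \right)} = -6 - v^{\frac{3}{2}}$ ($l{\left(v \right)} = -6 - v \sqrt{v} = -6 - v^{\frac{3}{2}}$)
$W{\left(B,k \right)} = -1 + B + k$ ($W{\left(B,k \right)} = \left(B + k\right) - 1 = -1 + B + k$)
$\frac{472}{-270} + \frac{\left(72 - 151\right) + l{\left(-10 \right)}}{W{\left(14,6 \right)}} = \frac{472}{-270} + \frac{\left(72 - 151\right) - \left(6 + \left(-10\right)^{\frac{3}{2}}\right)}{-1 + 14 + 6} = 472 \left(- \frac{1}{270}\right) + \frac{-79 - \left(6 - 10 i \sqrt{10}\right)}{19} = - \frac{236}{135} + \left(-79 - \left(6 - 10 i \sqrt{10}\right)\right) \frac{1}{19} = - \frac{236}{135} + \left(-85 + 10 i \sqrt{10}\right) \frac{1}{19} = - \frac{236}{135} - \left(\frac{85}{19} - \frac{10 i \sqrt{10}}{19}\right) = - \frac{15959}{2565} + \frac{10 i \sqrt{10}}{19}$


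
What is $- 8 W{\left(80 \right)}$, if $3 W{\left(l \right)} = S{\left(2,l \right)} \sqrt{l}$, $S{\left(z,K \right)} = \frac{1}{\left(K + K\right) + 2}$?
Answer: $- \frac{16 \sqrt{5}}{243} \approx -0.14723$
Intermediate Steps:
$S{\left(z,K \right)} = \frac{1}{2 + 2 K}$ ($S{\left(z,K \right)} = \frac{1}{2 K + 2} = \frac{1}{2 + 2 K}$)
$W{\left(l \right)} = \frac{\sqrt{l}}{6 \left(1 + l\right)}$ ($W{\left(l \right)} = \frac{\frac{1}{2 \left(1 + l\right)} \sqrt{l}}{3} = \frac{\frac{1}{2} \sqrt{l} \frac{1}{1 + l}}{3} = \frac{\sqrt{l}}{6 \left(1 + l\right)}$)
$- 8 W{\left(80 \right)} = - 8 \frac{\sqrt{80}}{6 \left(1 + 80\right)} = - 8 \frac{4 \sqrt{5}}{6 \cdot 81} = - 8 \cdot \frac{1}{6} \cdot 4 \sqrt{5} \cdot \frac{1}{81} = - 8 \frac{2 \sqrt{5}}{243} = - \frac{16 \sqrt{5}}{243}$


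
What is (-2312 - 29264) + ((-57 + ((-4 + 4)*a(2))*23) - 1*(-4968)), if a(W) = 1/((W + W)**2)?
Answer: -26665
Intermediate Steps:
a(W) = 1/(4*W**2) (a(W) = 1/((2*W)**2) = 1/(4*W**2))
(-2312 - 29264) + ((-57 + ((-4 + 4)*a(2))*23) - 1*(-4968)) = (-2312 - 29264) + ((-57 + ((-4 + 4)*((1/4)/2**2))*23) - 1*(-4968)) = -31576 + ((-57 + (0*((1/4)*(1/4)))*23) + 4968) = -31576 + ((-57 + (0*(1/16))*23) + 4968) = -31576 + ((-57 + 0*23) + 4968) = -31576 + ((-57 + 0) + 4968) = -31576 + (-57 + 4968) = -31576 + 4911 = -26665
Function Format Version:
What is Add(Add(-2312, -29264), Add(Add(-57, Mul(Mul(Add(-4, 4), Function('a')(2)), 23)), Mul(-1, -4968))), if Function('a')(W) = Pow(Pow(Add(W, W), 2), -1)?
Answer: -26665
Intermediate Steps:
Function('a')(W) = Mul(Rational(1, 4), Pow(W, -2)) (Function('a')(W) = Pow(Pow(Mul(2, W), 2), -1) = Pow(Mul(4, Pow(W, 2)), -1) = Mul(Rational(1, 4), Pow(W, -2)))
Add(Add(-2312, -29264), Add(Add(-57, Mul(Mul(Add(-4, 4), Function('a')(2)), 23)), Mul(-1, -4968))) = Add(Add(-2312, -29264), Add(Add(-57, Mul(Mul(Add(-4, 4), Mul(Rational(1, 4), Pow(2, -2))), 23)), Mul(-1, -4968))) = Add(-31576, Add(Add(-57, Mul(Mul(0, Mul(Rational(1, 4), Rational(1, 4))), 23)), 4968)) = Add(-31576, Add(Add(-57, Mul(Mul(0, Rational(1, 16)), 23)), 4968)) = Add(-31576, Add(Add(-57, Mul(0, 23)), 4968)) = Add(-31576, Add(Add(-57, 0), 4968)) = Add(-31576, Add(-57, 4968)) = Add(-31576, 4911) = -26665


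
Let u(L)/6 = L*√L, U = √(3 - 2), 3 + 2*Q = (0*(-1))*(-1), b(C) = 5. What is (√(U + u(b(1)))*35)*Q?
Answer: -105*√(1 + 30*√5)/2 ≈ -433.19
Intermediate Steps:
Q = -3/2 (Q = -3/2 + ((0*(-1))*(-1))/2 = -3/2 + (0*(-1))/2 = -3/2 + (½)*0 = -3/2 + 0 = -3/2 ≈ -1.5000)
U = 1 (U = √1 = 1)
u(L) = 6*L^(3/2) (u(L) = 6*(L*√L) = 6*L^(3/2))
(√(U + u(b(1)))*35)*Q = (√(1 + 6*5^(3/2))*35)*(-3/2) = (√(1 + 6*(5*√5))*35)*(-3/2) = (√(1 + 30*√5)*35)*(-3/2) = (35*√(1 + 30*√5))*(-3/2) = -105*√(1 + 30*√5)/2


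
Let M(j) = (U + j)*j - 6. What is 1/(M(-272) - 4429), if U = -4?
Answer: 1/70637 ≈ 1.4157e-5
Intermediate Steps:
M(j) = -6 + j*(-4 + j) (M(j) = (-4 + j)*j - 6 = j*(-4 + j) - 6 = -6 + j*(-4 + j))
1/(M(-272) - 4429) = 1/((-6 + (-272)**2 - 4*(-272)) - 4429) = 1/((-6 + 73984 + 1088) - 4429) = 1/(75066 - 4429) = 1/70637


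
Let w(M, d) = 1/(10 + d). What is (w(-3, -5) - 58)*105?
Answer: -6069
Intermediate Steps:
(w(-3, -5) - 58)*105 = (1/(10 - 5) - 58)*105 = (1/5 - 58)*105 = -289/5*105 = -6069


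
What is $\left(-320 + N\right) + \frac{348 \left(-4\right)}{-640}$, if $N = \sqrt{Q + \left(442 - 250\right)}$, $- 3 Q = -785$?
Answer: $- \frac{12713}{40} + \frac{\sqrt{4083}}{3} \approx -296.53$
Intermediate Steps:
$Q = \frac{785}{3}$ ($Q = \left(- \frac{1}{3}\right) \left(-785\right) = \frac{785}{3} \approx 261.67$)
$N = \frac{\sqrt{4083}}{3}$ ($N = \sqrt{\frac{785}{3} + \left(442 - 250\right)} = \sqrt{\frac{785}{3} + 192} = \sqrt{\frac{1361}{3}} = \frac{\sqrt{4083}}{3} \approx 21.299$)
$\left(-320 + N\right) + \frac{348 \left(-4\right)}{-640} = \left(-320 + \frac{\sqrt{4083}}{3}\right) + \frac{348 \left(-4\right)}{-640} = \left(-320 + \frac{\sqrt{4083}}{3}\right) - - \frac{87}{40} = \left(-320 + \frac{\sqrt{4083}}{3}\right) + \frac{87}{40} = - \frac{12713}{40} + \frac{\sqrt{4083}}{3}$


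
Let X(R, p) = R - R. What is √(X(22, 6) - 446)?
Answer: I*√446 ≈ 21.119*I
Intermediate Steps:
X(R, p) = 0
√(X(22, 6) - 446) = √(0 - 446) = √(-446) = I*√446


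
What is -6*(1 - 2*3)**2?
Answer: -150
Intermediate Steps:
-6*(1 - 2*3)**2 = -6*(1 - 6)**2 = -6*(-5)**2 = -6*25 = -150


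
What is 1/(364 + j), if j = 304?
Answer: 1/668 ≈ 0.0014970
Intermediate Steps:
1/(364 + j) = 1/(364 + 304) = 1/668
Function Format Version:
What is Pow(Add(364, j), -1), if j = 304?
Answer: Rational(1, 668) ≈ 0.0014970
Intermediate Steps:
Pow(Add(364, j), -1) = Pow(Add(364, 304), -1) = Pow(668, -1) = Rational(1, 668)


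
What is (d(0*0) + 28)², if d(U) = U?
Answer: 784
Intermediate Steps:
(d(0*0) + 28)² = (0*0 + 28)² = (0 + 28)² = 28² = 784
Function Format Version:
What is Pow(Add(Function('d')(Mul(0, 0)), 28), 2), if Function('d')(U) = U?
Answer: 784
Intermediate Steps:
Pow(Add(Function('d')(Mul(0, 0)), 28), 2) = Pow(Add(Mul(0, 0), 28), 2) = Pow(Add(0, 28), 2) = Pow(28, 2) = 784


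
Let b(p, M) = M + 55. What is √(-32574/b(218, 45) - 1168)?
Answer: I*√149374/10 ≈ 38.649*I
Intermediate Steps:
b(p, M) = 55 + M
√(-32574/b(218, 45) - 1168) = √(-32574/(55 + 45) - 1168) = √(-32574/100 - 1168) = √(-32574*1/100 - 1168) = √(-16287/50 - 1168) = √(-74687/50) = I*√149374/10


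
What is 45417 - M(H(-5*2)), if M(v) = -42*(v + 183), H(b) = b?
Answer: 52683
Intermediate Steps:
M(v) = -7686 - 42*v (M(v) = -42*(183 + v) = -7686 - 42*v)
45417 - M(H(-5*2)) = 45417 - (-7686 - (-210)*2) = 45417 - (-7686 - 42*(-10)) = 45417 - (-7686 + 420) = 45417 - 1*(-7266) = 45417 + 7266 = 52683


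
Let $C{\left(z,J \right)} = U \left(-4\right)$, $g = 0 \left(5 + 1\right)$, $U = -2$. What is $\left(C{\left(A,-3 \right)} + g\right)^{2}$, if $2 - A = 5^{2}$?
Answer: $64$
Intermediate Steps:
$A = -23$ ($A = 2 - 5^{2} = 2 - 25 = -23$)
$g = 0$ ($g = 0 \cdot 6 = 0$)
$C{\left(z,J \right)} = 8$ ($C{\left(z,J \right)} = \left(-2\right) \left(-4\right) = 8$)
$\left(C{\left(A,-3 \right)} + g\right)^{2} = \left(8 + 0\right)^{2} = 8^{2} = 64$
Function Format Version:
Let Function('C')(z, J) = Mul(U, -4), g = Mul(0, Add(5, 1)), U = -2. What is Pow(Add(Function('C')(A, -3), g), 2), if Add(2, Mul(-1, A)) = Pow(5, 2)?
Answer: 64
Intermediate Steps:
A = -23 (A = Add(2, Mul(-1, Pow(5, 2))) = Add(2, Mul(-1, 25)) = Add(2, -25) = -23)
g = 0 (g = Mul(0, 6) = 0)
Function('C')(z, J) = 8 (Function('C')(z, J) = Mul(-2, -4) = 8)
Pow(Add(Function('C')(A, -3), g), 2) = Pow(Add(8, 0), 2) = Pow(8, 2) = 64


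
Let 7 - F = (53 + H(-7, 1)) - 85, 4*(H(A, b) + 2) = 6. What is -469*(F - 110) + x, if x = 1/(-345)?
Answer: 22814503/690 ≈ 33065.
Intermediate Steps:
H(A, b) = -1/2 (H(A, b) = -2 + (1/4)*6 = -2 + 3/2 = -1/2)
F = 79/2 (F = 7 - ((53 - 1/2) - 85) = 7 - (105/2 - 85) = 7 - 1*(-65/2) = 7 + 65/2 = 79/2 ≈ 39.500)
x = -1/345 ≈ -0.0028986
-469*(F - 110) + x = -469*(79/2 - 110) - 1/345 = -469*(-141/2) - 1/345 = 66129/2 - 1/345 = 22814503/690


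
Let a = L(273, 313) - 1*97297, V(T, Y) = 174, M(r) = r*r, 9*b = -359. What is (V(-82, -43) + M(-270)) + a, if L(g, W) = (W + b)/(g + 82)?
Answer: -77390027/3195 ≈ -24222.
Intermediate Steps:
b = -359/9 (b = (⅑)*(-359) = -359/9 ≈ -39.889)
M(r) = r²
L(g, W) = (-359/9 + W)/(82 + g) (L(g, W) = (W - 359/9)/(g + 82) = (-359/9 + W)/(82 + g))
a = -310861457/3195 (a = (-359/9 + 313)/(82 + 273) - 1*97297 = (2458/9)/355 - 97297 = (1/355)*(2458/9) - 97297 = 2458/3195 - 97297 = -310861457/3195 ≈ -97296.)
(V(-82, -43) + M(-270)) + a = (174 + (-270)²) - 310861457/3195 = (174 + 72900) - 310861457/3195 = 73074 - 310861457/3195 = -77390027/3195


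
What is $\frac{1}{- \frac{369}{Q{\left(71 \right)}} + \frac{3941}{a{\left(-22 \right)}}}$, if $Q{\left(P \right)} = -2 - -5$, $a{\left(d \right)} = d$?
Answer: $- \frac{22}{6647} \approx -0.0033098$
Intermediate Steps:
$Q{\left(P \right)} = 3$ ($Q{\left(P \right)} = -2 + 5 = 3$)
$\frac{1}{- \frac{369}{Q{\left(71 \right)}} + \frac{3941}{a{\left(-22 \right)}}} = \frac{1}{- \frac{369}{3} + \frac{3941}{-22}} = \frac{1}{\left(-369\right) \frac{1}{3} + 3941 \left(- \frac{1}{22}\right)} = \frac{1}{-123 - \frac{3941}{22}} = \frac{1}{- \frac{6647}{22}} = - \frac{22}{6647}$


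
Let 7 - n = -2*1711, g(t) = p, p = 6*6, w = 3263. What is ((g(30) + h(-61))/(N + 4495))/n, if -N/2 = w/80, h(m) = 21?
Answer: 760/201781791 ≈ 3.7664e-6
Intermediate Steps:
p = 36
g(t) = 36
N = -3263/40 (N = -6526/80 = -2*3263/80 = -3263/40 ≈ -81.575)
n = 3429 (n = 7 - (-2)*1711 = 7 - 1*(-3422) = 7 + 3422 = 3429)
((g(30) + h(-61))/(N + 4495))/n = ((36 + 21)/(-3263/40 + 4495))/3429 = (57/(176537/40))*(1/3429) = (57*(40/176537))*(1/3429) = (2280/176537)*(1/3429) = 760/201781791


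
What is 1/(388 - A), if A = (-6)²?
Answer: 1/352 ≈ 0.0028409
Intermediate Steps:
A = 36
1/(388 - A) = 1/(388 - 1*36) = 1/(388 - 36) = 1/352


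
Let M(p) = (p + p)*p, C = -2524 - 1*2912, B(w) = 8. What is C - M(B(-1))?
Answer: -5564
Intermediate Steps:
C = -5436 (C = -2524 - 2912 = -5436)
M(p) = 2*p² (M(p) = (2*p)*p = 2*p²)
C - M(B(-1)) = -5436 - 2*8² = -5436 - 2*64 = -5436 - 1*128 = -5436 - 128 = -5564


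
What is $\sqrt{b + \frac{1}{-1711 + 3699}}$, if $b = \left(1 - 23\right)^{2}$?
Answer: $\frac{\sqrt{478209921}}{994} \approx 22.0$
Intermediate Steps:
$b = 484$ ($b = \left(-22\right)^{2} = 484$)
$\sqrt{b + \frac{1}{-1711 + 3699}} = \sqrt{484 + \frac{1}{-1711 + 3699}} = \sqrt{484 + \frac{1}{1988}} = \sqrt{\frac{962193}{1988}} = \frac{\sqrt{478209921}}{994}$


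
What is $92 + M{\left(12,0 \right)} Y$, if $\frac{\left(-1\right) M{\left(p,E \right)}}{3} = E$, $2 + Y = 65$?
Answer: $92$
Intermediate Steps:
$Y = 63$ ($Y = -2 + 65 = 63$)
$M{\left(p,E \right)} = - 3 E$
$92 + M{\left(12,0 \right)} Y = 92 + \left(-3\right) 0 \cdot 63 = 92 + 0 \cdot 63 = 92 + 0 = 92$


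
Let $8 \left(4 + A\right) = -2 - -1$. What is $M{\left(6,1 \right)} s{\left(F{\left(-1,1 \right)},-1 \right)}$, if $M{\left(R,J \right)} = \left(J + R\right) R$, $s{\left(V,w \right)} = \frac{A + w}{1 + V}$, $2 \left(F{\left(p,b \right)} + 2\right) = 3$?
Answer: $- \frac{861}{2} \approx -430.5$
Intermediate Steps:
$A = - \frac{33}{8}$ ($A = -4 + \frac{-2 - -1}{8} = -4 + \frac{-2 + 1}{8} = -4 + \frac{1}{8} \left(-1\right) = -4 - \frac{1}{8} = - \frac{33}{8} \approx -4.125$)
$F{\left(p,b \right)} = - \frac{1}{2}$ ($F{\left(p,b \right)} = -2 + \frac{1}{2} \cdot 3 = -2 + \frac{3}{2} = - \frac{1}{2}$)
$s{\left(V,w \right)} = \frac{- \frac{33}{8} + w}{1 + V}$
$M{\left(R,J \right)} = R \left(J + R\right)$
$M{\left(6,1 \right)} s{\left(F{\left(-1,1 \right)},-1 \right)} = 6 \left(1 + 6\right) \frac{- \frac{33}{8} - 1}{1 - \frac{1}{2}} = 6 \cdot 7 \frac{1}{\frac{1}{2}} \left(- \frac{41}{8}\right) = 42 \cdot 2 \left(- \frac{41}{8}\right) = 42 \left(- \frac{41}{4}\right) = - \frac{861}{2}$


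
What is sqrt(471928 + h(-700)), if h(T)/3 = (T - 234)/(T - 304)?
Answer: sqrt(118928447014)/502 ≈ 686.97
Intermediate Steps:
h(T) = 3*(-234 + T)/(-304 + T) (h(T) = 3*((T - 234)/(T - 304)) = 3*((-234 + T)/(-304 + T)) = 3*(-234 + T)/(-304 + T))
sqrt(471928 + h(-700)) = sqrt(471928 + 3*(-234 - 700)/(-304 - 700)) = sqrt(471928 + 3*(-934)/(-1004)) = sqrt(471928 + 3*(-1/1004)*(-934)) = sqrt(471928 + 1401/502) = sqrt(236909257/502) = sqrt(118928447014)/502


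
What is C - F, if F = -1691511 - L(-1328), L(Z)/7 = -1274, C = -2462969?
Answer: -780376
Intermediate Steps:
L(Z) = -8918 (L(Z) = 7*(-1274) = -8918)
F = -1682593 (F = -1691511 - 1*(-8918) = -1691511 + 8918 = -1682593)
C - F = -2462969 - 1*(-1682593) = -2462969 + 1682593 = -780376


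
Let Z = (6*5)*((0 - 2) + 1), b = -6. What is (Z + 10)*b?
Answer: 120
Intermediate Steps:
Z = -30 (Z = 30*(-2 + 1) = 30*(-1) = -30)
(Z + 10)*b = (-30 + 10)*(-6) = -20*(-6) = 120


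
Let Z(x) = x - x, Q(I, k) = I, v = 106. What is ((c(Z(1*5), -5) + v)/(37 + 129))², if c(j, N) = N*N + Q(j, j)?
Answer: 17161/27556 ≈ 0.62277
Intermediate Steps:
Z(x) = 0
c(j, N) = j + N² (c(j, N) = N*N + j = N² + j = j + N²)
((c(Z(1*5), -5) + v)/(37 + 129))² = (((0 + (-5)²) + 106)/(37 + 129))² = (((0 + 25) + 106)/166)² = ((25 + 106)*(1/166))² = (131*(1/166))² = (131/166)² = 17161/27556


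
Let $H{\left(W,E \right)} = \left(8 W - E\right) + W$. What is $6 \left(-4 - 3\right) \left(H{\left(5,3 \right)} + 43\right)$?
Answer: $-3570$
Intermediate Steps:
$H{\left(W,E \right)} = - E + 9 W$ ($H{\left(W,E \right)} = \left(- E + 8 W\right) + W = - E + 9 W$)
$6 \left(-4 - 3\right) \left(H{\left(5,3 \right)} + 43\right) = 6 \left(-4 - 3\right) \left(\left(\left(-1\right) 3 + 9 \cdot 5\right) + 43\right) = 6 \left(-7\right) \left(\left(-3 + 45\right) + 43\right) = - 42 \left(42 + 43\right) = \left(-42\right) 85 = -3570$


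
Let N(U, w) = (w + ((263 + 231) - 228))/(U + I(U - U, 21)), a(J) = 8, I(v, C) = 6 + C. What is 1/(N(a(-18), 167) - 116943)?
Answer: -35/4092572 ≈ -8.5521e-6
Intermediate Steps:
N(U, w) = (266 + w)/(27 + U) (N(U, w) = (w + ((263 + 231) - 228))/(U + (6 + 21)) = (w + (494 - 228))/(U + 27) = (w + 266)/(27 + U) = (266 + w)/(27 + U))
1/(N(a(-18), 167) - 116943) = 1/((266 + 167)/(27 + 8) - 116943) = 1/(433/35 - 116943) = 1/(-4092572/35) = -35/4092572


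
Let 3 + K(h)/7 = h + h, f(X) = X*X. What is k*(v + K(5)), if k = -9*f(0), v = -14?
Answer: 0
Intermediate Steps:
f(X) = X²
K(h) = -21 + 14*h (K(h) = -21 + 7*(h + h) = -21 + 7*(2*h) = -21 + 14*h)
k = 0 (k = -9*0² = -9*0 = 0)
k*(v + K(5)) = 0*(-14 + (-21 + 14*5)) = 0*(-14 + (-21 + 70)) = 0*(-14 + 49) = 0*35 = 0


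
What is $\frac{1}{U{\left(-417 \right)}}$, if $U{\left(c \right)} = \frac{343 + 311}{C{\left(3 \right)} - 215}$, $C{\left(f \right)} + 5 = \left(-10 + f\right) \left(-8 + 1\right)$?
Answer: $- \frac{57}{218} \approx -0.26147$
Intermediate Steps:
$C{\left(f \right)} = 65 - 7 f$ ($C{\left(f \right)} = -5 + \left(-10 + f\right) \left(-8 + 1\right) = -5 + \left(-10 + f\right) \left(-7\right) = -5 - \left(-70 + 7 f\right) = 65 - 7 f$)
$U{\left(c \right)} = - \frac{218}{57}$ ($U{\left(c \right)} = \frac{343 + 311}{\left(65 - 21\right) - 215} = \frac{654}{\left(65 - 21\right) - 215} = \frac{654}{44 - 215} = \frac{654}{-171} = 654 \left(- \frac{1}{171}\right) = - \frac{218}{57}$)
$\frac{1}{U{\left(-417 \right)}} = \frac{1}{- \frac{218}{57}} = - \frac{57}{218}$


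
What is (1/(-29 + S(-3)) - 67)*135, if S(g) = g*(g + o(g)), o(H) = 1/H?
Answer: -171990/19 ≈ -9052.1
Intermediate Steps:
S(g) = g*(g + 1/g)
(1/(-29 + S(-3)) - 67)*135 = (1/(-29 + (1 + (-3)**2)) - 67)*135 = (1/(-29 + (1 + 9)) - 67)*135 = (1/(-29 + 10) - 67)*135 = (1/(-19) - 67)*135 = (-1/19 - 67)*135 = -1274/19*135 = -171990/19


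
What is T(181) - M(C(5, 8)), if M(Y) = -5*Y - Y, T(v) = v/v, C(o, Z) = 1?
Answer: 7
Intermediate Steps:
T(v) = 1
M(Y) = -6*Y
T(181) - M(C(5, 8)) = 1 - (-6) = 1 - 1*(-6) = 1 + 6 = 7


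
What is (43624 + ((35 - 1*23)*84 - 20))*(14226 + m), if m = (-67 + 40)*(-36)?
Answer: 678013176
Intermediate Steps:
m = 972 (m = -27*(-36) = 972)
(43624 + ((35 - 1*23)*84 - 20))*(14226 + m) = (43624 + ((35 - 1*23)*84 - 20))*(14226 + 972) = (43624 + ((35 - 23)*84 - 20))*15198 = (43624 + (12*84 - 20))*15198 = (43624 + (1008 - 20))*15198 = (43624 + 988)*15198 = 44612*15198 = 678013176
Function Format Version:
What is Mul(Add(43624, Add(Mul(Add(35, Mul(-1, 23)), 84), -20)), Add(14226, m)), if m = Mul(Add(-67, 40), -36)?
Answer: 678013176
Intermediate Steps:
m = 972 (m = Mul(-27, -36) = 972)
Mul(Add(43624, Add(Mul(Add(35, Mul(-1, 23)), 84), -20)), Add(14226, m)) = Mul(Add(43624, Add(Mul(Add(35, Mul(-1, 23)), 84), -20)), Add(14226, 972)) = Mul(Add(43624, Add(Mul(Add(35, -23), 84), -20)), 15198) = Mul(Add(43624, Add(Mul(12, 84), -20)), 15198) = Mul(Add(43624, Add(1008, -20)), 15198) = Mul(Add(43624, 988), 15198) = Mul(44612, 15198) = 678013176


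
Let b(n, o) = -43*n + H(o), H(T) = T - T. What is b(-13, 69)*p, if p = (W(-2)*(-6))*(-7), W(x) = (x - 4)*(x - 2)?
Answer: 563472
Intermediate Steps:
H(T) = 0
W(x) = (-4 + x)*(-2 + x)
b(n, o) = -43*n (b(n, o) = -43*n + 0 = -43*n)
p = 1008 (p = ((8 + (-2)² - 6*(-2))*(-6))*(-7) = ((8 + 4 + 12)*(-6))*(-7) = (24*(-6))*(-7) = -144*(-7) = 1008)
b(-13, 69)*p = -43*(-13)*1008 = 559*1008 = 563472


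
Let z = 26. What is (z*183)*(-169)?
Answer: -804102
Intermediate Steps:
(z*183)*(-169) = (26*183)*(-169) = 4758*(-169) = -804102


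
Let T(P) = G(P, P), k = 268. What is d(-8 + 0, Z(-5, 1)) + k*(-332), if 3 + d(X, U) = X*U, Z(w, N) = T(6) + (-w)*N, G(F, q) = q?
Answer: -89067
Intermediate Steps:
T(P) = P
Z(w, N) = 6 - N*w (Z(w, N) = 6 + (-w)*N = 6 - N*w)
d(X, U) = -3 + U*X (d(X, U) = -3 + X*U = -3 + U*X)
d(-8 + 0, Z(-5, 1)) + k*(-332) = (-3 + (6 - 1*1*(-5))*(-8 + 0)) + 268*(-332) = (-3 + (6 + 5)*(-8)) - 88976 = (-3 + 11*(-8)) - 88976 = (-3 - 88) - 88976 = -91 - 88976 = -89067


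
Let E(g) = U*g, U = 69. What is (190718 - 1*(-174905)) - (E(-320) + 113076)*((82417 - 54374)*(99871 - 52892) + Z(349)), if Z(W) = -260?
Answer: -119881027074029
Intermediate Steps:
E(g) = 69*g
(190718 - 1*(-174905)) - (E(-320) + 113076)*((82417 - 54374)*(99871 - 52892) + Z(349)) = (190718 - 1*(-174905)) - (69*(-320) + 113076)*((82417 - 54374)*(99871 - 52892) - 260) = (190718 + 174905) - (-22080 + 113076)*(28043*46979 - 260) = 365623 - 90996*(1317432097 - 260) = 365623 - 90996*1317431837 = 365623 - 1*119881027439652 = 365623 - 119881027439652 = -119881027074029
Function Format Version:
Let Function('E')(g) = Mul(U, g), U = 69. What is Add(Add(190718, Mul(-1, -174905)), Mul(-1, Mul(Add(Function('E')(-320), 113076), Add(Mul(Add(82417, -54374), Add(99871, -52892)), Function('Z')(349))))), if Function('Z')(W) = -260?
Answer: -119881027074029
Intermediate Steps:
Function('E')(g) = Mul(69, g)
Add(Add(190718, Mul(-1, -174905)), Mul(-1, Mul(Add(Function('E')(-320), 113076), Add(Mul(Add(82417, -54374), Add(99871, -52892)), Function('Z')(349))))) = Add(Add(190718, Mul(-1, -174905)), Mul(-1, Mul(Add(Mul(69, -320), 113076), Add(Mul(Add(82417, -54374), Add(99871, -52892)), -260)))) = Add(Add(190718, 174905), Mul(-1, Mul(Add(-22080, 113076), Add(Mul(28043, 46979), -260)))) = Add(365623, Mul(-1, Mul(90996, Add(1317432097, -260)))) = Add(365623, Mul(-1, Mul(90996, 1317431837))) = Add(365623, Mul(-1, 119881027439652)) = Add(365623, -119881027439652) = -119881027074029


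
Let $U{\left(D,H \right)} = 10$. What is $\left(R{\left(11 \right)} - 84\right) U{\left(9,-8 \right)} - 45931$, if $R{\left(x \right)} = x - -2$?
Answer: $-46641$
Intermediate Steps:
$R{\left(x \right)} = 2 + x$ ($R{\left(x \right)} = x + 2 = 2 + x$)
$\left(R{\left(11 \right)} - 84\right) U{\left(9,-8 \right)} - 45931 = \left(\left(2 + 11\right) - 84\right) 10 - 45931 = \left(13 - 84\right) 10 - 45931 = \left(-71\right) 10 - 45931 = -710 - 45931 = -46641$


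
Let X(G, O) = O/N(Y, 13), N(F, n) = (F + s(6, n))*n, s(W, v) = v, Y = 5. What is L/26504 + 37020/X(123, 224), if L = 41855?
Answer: 7175157695/185528 ≈ 38674.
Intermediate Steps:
N(F, n) = n*(F + n) (N(F, n) = (F + n)*n = n*(F + n))
X(G, O) = O/234 (X(G, O) = O/((13*(5 + 13))) = O/((13*18)) = O/234)
L/26504 + 37020/X(123, 224) = 41855/26504 + 37020/(((1/234)*224)) = 41855*(1/26504) + 37020/(112/117) = 41855/26504 + 37020*(117/112) = 41855/26504 + 1082835/28 = 7175157695/185528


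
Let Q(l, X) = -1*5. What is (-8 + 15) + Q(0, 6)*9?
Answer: -38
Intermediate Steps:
Q(l, X) = -5
(-8 + 15) + Q(0, 6)*9 = (-8 + 15) - 5*9 = 7 - 45 = -38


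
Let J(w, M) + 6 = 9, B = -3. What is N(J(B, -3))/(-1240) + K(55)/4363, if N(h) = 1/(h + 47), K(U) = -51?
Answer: -3166363/270506000 ≈ -0.011705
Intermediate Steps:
J(w, M) = 3 (J(w, M) = -6 + 9 = 3)
N(h) = 1/(47 + h)
N(J(B, -3))/(-1240) + K(55)/4363 = 1/((47 + 3)*(-1240)) - 51/4363 = -1/1240/50 - 51*1/4363 = (1/50)*(-1/1240) - 51/4363 = -1/62000 - 51/4363 = -3166363/270506000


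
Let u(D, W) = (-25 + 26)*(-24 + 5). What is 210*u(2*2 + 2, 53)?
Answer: -3990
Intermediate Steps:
u(D, W) = -19 (u(D, W) = 1*(-19) = -19)
210*u(2*2 + 2, 53) = 210*(-19) = -3990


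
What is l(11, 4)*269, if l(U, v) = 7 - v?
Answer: 807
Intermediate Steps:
l(11, 4)*269 = (7 - 1*4)*269 = (7 - 4)*269 = 3*269 = 807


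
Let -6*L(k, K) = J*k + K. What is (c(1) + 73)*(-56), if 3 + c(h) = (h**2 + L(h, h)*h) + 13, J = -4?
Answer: -4732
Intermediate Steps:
L(k, K) = -K/6 + 2*k/3 (L(k, K) = -(-4*k + K)/6 = -(K - 4*k)/6 = -K/6 + 2*k/3)
c(h) = 10 + 3*h**2/2 (c(h) = -3 + ((h**2 + (-h/6 + 2*h/3)*h) + 13) = -3 + ((h**2 + (h/2)*h) + 13) = -3 + ((h**2 + h**2/2) + 13) = -3 + (3*h**2/2 + 13) = -3 + (13 + 3*h**2/2) = 10 + 3*h**2/2)
(c(1) + 73)*(-56) = ((10 + (3/2)*1**2) + 73)*(-56) = ((10 + (3/2)*1) + 73)*(-56) = ((10 + 3/2) + 73)*(-56) = (23/2 + 73)*(-56) = (169/2)*(-56) = -4732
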